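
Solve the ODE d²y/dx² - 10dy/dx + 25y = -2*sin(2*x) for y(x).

y = -42*sin(2*x)/841 - 40*cos(2*x)/841 + C1*exp(5*x) + C2*x*exp(5*x)

Characteristic equation r² - 10r + 25 = 0 has discriminant (-10)² - 4·(25) = 0, so r = 5 is a repeated root.
Hence y_h = (C1 + C2*x)*exp(5*x).
Try y_p = A*cos(2*x) + B*sin(2*x). Substituting and equating the coefficients of cos(2x) and sin(2x) gives A = -40/841, B = -42/841, so y_p = -42*sin(2*x)/841 - 40*cos(2*x)/841.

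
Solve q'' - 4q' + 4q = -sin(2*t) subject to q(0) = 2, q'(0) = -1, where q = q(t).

Characteristic equation r² - 4r + 4 = 0 has discriminant (-4)² - 4·(4) = 0, so r = 2 is a repeated root.
Hence q_h = (C1 + C2*t)*exp(2*t).
Try q_p = A*cos(2*t) + B*sin(2*t). Substituting and equating the coefficients of cos(2t) and sin(2t) gives A = -1/8, B = 0, so q_p = -cos(2*t)/8.
General solution: q = -cos(2*t)/8 + C1*exp(2*t) + C2*t*exp(2*t).
Apply the initial conditions: q(0) = -1/8 + C1 = 2 and q'(0) = C2 + 2*C1 = -1. Solving gives C1 = 17/8, C2 = -21/4.

q = -cos(2*t)/8 + 17*exp(2*t)/8 - 21*t*exp(2*t)/4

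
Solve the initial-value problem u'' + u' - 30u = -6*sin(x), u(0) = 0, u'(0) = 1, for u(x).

u = -31*exp(-6*x)/407 + 3*cos(x)/481 + 10*exp(5*x)/143 + 93*sin(x)/481

Characteristic equation r² + r - 30 = 0 factors as (r + 6)(r - 5) = 0, so r = -6, 5.
Hence u_h = C1*exp(-6*x) + C2*exp(5*x).
Try u_p = A*cos(x) + B*sin(x). Substituting and equating the coefficients of cos(x) and sin(x) gives A = 3/481, B = 93/481, so u_p = 3*cos(x)/481 + 93*sin(x)/481.
General solution: u = 3*cos(x)/481 + 93*sin(x)/481 + C1*exp(-6*x) + C2*exp(5*x).
Apply the initial conditions: u(0) = 3/481 + C1 + C2 = 0 and u'(0) = 93/481 - 6*C1 + 5*C2 = 1. Solving gives C1 = -31/407, C2 = 10/143.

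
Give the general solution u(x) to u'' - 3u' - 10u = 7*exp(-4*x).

u = 7*exp(-4*x)/18 + C1*exp(5*x) + C2*exp(-2*x)

Characteristic equation r² - 3r - 10 = 0 factors as (r - 5)(r + 2) = 0, so r = 5, -2.
Hence u_h = C1*exp(5*x) + C2*exp(-2*x).
Try u_p = A*exp(-4*x). Substituting into the equation and dividing by exp(-4*x) gives A = 7/18, so u_p = 7*exp(-4*x)/18.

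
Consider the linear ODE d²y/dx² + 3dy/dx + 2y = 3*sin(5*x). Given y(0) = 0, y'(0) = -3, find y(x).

y = -69*sin(5*x)/754 - 63*exp(-x)/26 - 45*cos(5*x)/754 + 72*exp(-2*x)/29

Characteristic equation r² + 3r + 2 = 0 factors as (r + 2)(r + 1) = 0, so r = -2, -1.
Hence y_h = C1*exp(-2*x) + C2*exp(-x).
Try y_p = A*cos(5*x) + B*sin(5*x). Substituting and equating the coefficients of cos(5x) and sin(5x) gives A = -45/754, B = -69/754, so y_p = -69*sin(5*x)/754 - 45*cos(5*x)/754.
General solution: y = -69*sin(5*x)/754 - 45*cos(5*x)/754 + C1*exp(-2*x) + C2*exp(-x).
Apply the initial conditions: y(0) = -45/754 + C1 + C2 = 0 and y'(0) = -345/754 - C2 - 2*C1 = -3. Solving gives C1 = 72/29, C2 = -63/26.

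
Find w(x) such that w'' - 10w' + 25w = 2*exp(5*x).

w = C1*exp(5*x) + x**2*exp(5*x) + C2*x*exp(5*x)

Characteristic equation r² - 10r + 25 = 0 has discriminant (-10)² - 4·(25) = 0, so r = 5 is a repeated root.
Hence w_h = (C1 + C2*x)*exp(5*x).
Since exp(5*x) solves the homogeneous equation (r = 5 is a root of multiplicity 2), multiply the trial by x^2. Try w_p = A*x^2*exp(5*x). Substituting into the equation and dividing by exp(5*x) gives A = 1, so w_p = x^2*exp(5*x).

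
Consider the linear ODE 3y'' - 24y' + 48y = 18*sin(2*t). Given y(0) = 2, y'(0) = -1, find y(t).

Divide through by 3: y'' - 8y' + 16y = 6*sin(2*t).
Characteristic equation r² - 8r + 16 = 0 has discriminant (-8)² - 4·(16) = 0, so r = 4 is a repeated root.
Hence y_h = (C1 + C2*t)*exp(4*t).
Try y_p = A*cos(2*t) + B*sin(2*t). Substituting and equating the coefficients of cos(2t) and sin(2t) gives A = 6/25, B = 9/50, so y_p = 6*cos(2*t)/25 + 9*sin(2*t)/50.
General solution: y = 6*cos(2*t)/25 + 9*sin(2*t)/50 + C1*exp(4*t) + C2*t*exp(4*t).
Apply the initial conditions: y(0) = 6/25 + C1 = 2 and y'(0) = 9/25 + C2 + 4*C1 = -1. Solving gives C1 = 44/25, C2 = -42/5.

y = 6*cos(2*t)/25 + 9*sin(2*t)/50 + 44*exp(4*t)/25 - 42*t*exp(4*t)/5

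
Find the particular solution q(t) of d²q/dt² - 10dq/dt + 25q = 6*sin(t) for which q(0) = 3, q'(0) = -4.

q = 15*cos(t)/169 + 36*sin(t)/169 + 492*exp(5*t)/169 - 244*t*exp(5*t)/13

Characteristic equation r² - 10r + 25 = 0 has discriminant (-10)² - 4·(25) = 0, so r = 5 is a repeated root.
Hence q_h = (C1 + C2*t)*exp(5*t).
Try q_p = A*cos(t) + B*sin(t). Substituting and equating the coefficients of cos(t) and sin(t) gives A = 15/169, B = 36/169, so q_p = 15*cos(t)/169 + 36*sin(t)/169.
General solution: q = 15*cos(t)/169 + 36*sin(t)/169 + C1*exp(5*t) + C2*t*exp(5*t).
Apply the initial conditions: q(0) = 15/169 + C1 = 3 and q'(0) = 36/169 + C2 + 5*C1 = -4. Solving gives C1 = 492/169, C2 = -244/13.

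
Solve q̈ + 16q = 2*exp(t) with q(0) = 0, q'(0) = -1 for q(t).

Characteristic equation r² + 16 = 0 has discriminant (0)² - 4·(16) = -64 < 0, so r = ± 4i.
Hence q_h = C1*cos(4*t) + C2*sin(4*t).
Try q_p = A*exp(t). Substituting into the equation and dividing by exp(t) gives A = 2/17, so q_p = 2*exp(t)/17.
General solution: q = 2*exp(t)/17 + C1*cos(4*t) + C2*sin(4*t).
Apply the initial conditions: q(0) = 2/17 + C1 = 0 and q'(0) = 2/17 + 4*C2 = -1. Solving gives C1 = -2/17, C2 = -19/68.

q = -19*sin(4*t)/68 - 2*cos(4*t)/17 + 2*exp(t)/17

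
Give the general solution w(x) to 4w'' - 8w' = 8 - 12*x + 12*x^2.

Divide through by 4: w'' - 2w' = 2 - 3*x + 3*x^2.
Characteristic equation r² - 2r = 0 factors as (r - 2)r = 0, so r = 2, 0.
Hence w_h = C1*exp(2*x) + C2.
Since 0 is a characteristic root (multiplicity 1), multiply the polynomial trial by x: try w_p = x*(A0 + A1*x + A2*x^2). Substituting and matching coefficients of each power of x gives A0 = -1, A1 = 0, A2 = -1/2, so w_p = -x - x^3/2.

w = C2 - x - x**3/2 + C1*exp(2*x)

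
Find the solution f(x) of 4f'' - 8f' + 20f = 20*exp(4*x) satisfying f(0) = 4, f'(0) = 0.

f = 5*exp(4*x)/13 - 67*exp(x)*sin(2*x)/26 + 47*cos(2*x)*exp(x)/13

Divide through by 4: f'' - 2f' + 5f = 5*exp(4*x).
Characteristic equation r² - 2r + 5 = 0 has discriminant (-2)² - 4·(5) = -16 < 0, so r = 1 ± 2i.
Hence f_h = C1*cos(2*x)*exp(x) + C2*exp(x)*sin(2*x).
Try f_p = A*exp(4*x). Substituting into the equation and dividing by exp(4*x) gives A = 5/13, so f_p = 5*exp(4*x)/13.
General solution: f = 5*exp(4*x)/13 + C1*cos(2*x)*exp(x) + C2*exp(x)*sin(2*x).
Apply the initial conditions: f(0) = 5/13 + C1 = 4 and f'(0) = 20/13 + C1 + 2*C2 = 0. Solving gives C1 = 47/13, C2 = -67/26.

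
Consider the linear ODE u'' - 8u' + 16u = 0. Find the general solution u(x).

u = C1*exp(4*x) + C2*x*exp(4*x)

Characteristic equation r² - 8r + 16 = 0 has discriminant (-8)² - 4·(16) = 0, so r = 4 is a repeated root.
Hence u_h = (C1 + C2*x)*exp(4*x).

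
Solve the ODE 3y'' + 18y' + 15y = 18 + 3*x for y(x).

y = 24/25 + x/5 + C1*exp(-5*x) + C2*exp(-x)

Divide through by 3: y'' + 6y' + 5y = 6 + x.
Characteristic equation r² + 6r + 5 = 0 factors as (r + 5)(r + 1) = 0, so r = -5, -1.
Hence y_h = C1*exp(-5*x) + C2*exp(-x).
For the particular solution try y_p = A0 + A1*x. Substituting and matching coefficients of each power of x gives A0 = 24/25, A1 = 1/5, so y_p = 24/25 + x/5.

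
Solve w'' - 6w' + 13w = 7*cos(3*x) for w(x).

w = -63*sin(3*x)/170 + 7*cos(3*x)/85 + C1*cos(2*x)*exp(3*x) + C2*exp(3*x)*sin(2*x)

Characteristic equation r² - 6r + 13 = 0 has discriminant (-6)² - 4·(13) = -16 < 0, so r = 3 ± 2i.
Hence w_h = C1*cos(2*x)*exp(3*x) + C2*exp(3*x)*sin(2*x).
Try w_p = A*cos(3*x) + B*sin(3*x). Substituting and equating the coefficients of cos(3x) and sin(3x) gives A = 7/85, B = -63/170, so w_p = -63*sin(3*x)/170 + 7*cos(3*x)/85.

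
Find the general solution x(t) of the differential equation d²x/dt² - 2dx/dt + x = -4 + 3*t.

Characteristic equation r² - 2r + 1 = 0 has discriminant (-2)² - 4·(1) = 0, so r = 1 is a repeated root.
Hence x_h = (C1 + C2*t)*exp(t).
For the particular solution try x_p = A0 + A1*t. Substituting and matching coefficients of each power of t gives A0 = 2, A1 = 3, so x_p = 2 + 3*t.

x = 2 + 3*t + C1*exp(t) + C2*t*exp(t)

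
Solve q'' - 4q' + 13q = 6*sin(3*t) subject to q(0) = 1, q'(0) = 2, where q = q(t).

q = 3*sin(3*t)/20 + 9*cos(3*t)/20 + 3*exp(2*t)*sin(3*t)/20 + 11*cos(3*t)*exp(2*t)/20

Characteristic equation r² - 4r + 13 = 0 has discriminant (-4)² - 4·(13) = -36 < 0, so r = 2 ± 3i.
Hence q_h = C1*cos(3*t)*exp(2*t) + C2*exp(2*t)*sin(3*t).
Try q_p = A*cos(3*t) + B*sin(3*t). Substituting and equating the coefficients of cos(3t) and sin(3t) gives A = 9/20, B = 3/20, so q_p = 3*sin(3*t)/20 + 9*cos(3*t)/20.
General solution: q = 3*sin(3*t)/20 + 9*cos(3*t)/20 + C1*cos(3*t)*exp(2*t) + C2*exp(2*t)*sin(3*t).
Apply the initial conditions: q(0) = 9/20 + C1 = 1 and q'(0) = 9/20 + 2*C1 + 3*C2 = 2. Solving gives C1 = 11/20, C2 = 3/20.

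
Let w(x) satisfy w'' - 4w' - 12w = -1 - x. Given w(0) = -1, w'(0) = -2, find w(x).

w = 1/18 - 151*exp(6*x)/288 - 17*exp(-2*x)/32 + x/12

Characteristic equation r² - 4r - 12 = 0 factors as (r + 2)(r - 6) = 0, so r = -2, 6.
Hence w_h = C1*exp(-2*x) + C2*exp(6*x).
For the particular solution try w_p = A0 + A1*x. Substituting and matching coefficients of each power of x gives A0 = 1/18, A1 = 1/12, so w_p = 1/18 + x/12.
General solution: w = 1/18 + x/12 + C1*exp(-2*x) + C2*exp(6*x).
Apply the initial conditions: w(0) = 1/18 + C1 + C2 = -1 and w'(0) = 1/12 - 2*C1 + 6*C2 = -2. Solving gives C1 = -17/32, C2 = -151/288.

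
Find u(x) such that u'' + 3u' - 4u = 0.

Characteristic equation r² + 3r - 4 = 0 factors as (r - 1)(r + 4) = 0, so r = 1, -4.
Hence u_h = C1*exp(x) + C2*exp(-4*x).

u = C1*exp(x) + C2*exp(-4*x)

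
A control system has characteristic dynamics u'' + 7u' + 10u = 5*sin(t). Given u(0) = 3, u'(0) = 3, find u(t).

Characteristic equation r² + 7r + 10 = 0 factors as (r + 2)(r + 5) = 0, so r = -2, -5.
Hence u_h = C1*exp(-2*t) + C2*exp(-5*t).
Try u_p = A*cos(t) + B*sin(t). Substituting and equating the coefficients of cos(t) and sin(t) gives A = -7/26, B = 9/26, so u_p = -7*cos(t)/26 + 9*sin(t)/26.
General solution: u = -7*cos(t)/26 + 9*sin(t)/26 + C1*exp(-2*t) + C2*exp(-5*t).
Apply the initial conditions: u(0) = -7/26 + C1 + C2 = 3 and u'(0) = 9/26 - 5*C2 - 2*C1 = 3. Solving gives C1 = 19/3, C2 = -239/78.

u = -239*exp(-5*t)/78 - 7*cos(t)/26 + 9*sin(t)/26 + 19*exp(-2*t)/3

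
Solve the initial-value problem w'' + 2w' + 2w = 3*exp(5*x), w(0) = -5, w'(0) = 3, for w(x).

w = 3*exp(5*x)/37 - 188*cos(x)*exp(-x)/37 - 92*exp(-x)*sin(x)/37

Characteristic equation r² + 2r + 2 = 0 has discriminant (2)² - 4·(2) = -4 < 0, so r = -1 ± i.
Hence w_h = C1*cos(x)*exp(-x) + C2*exp(-x)*sin(x).
Try w_p = A*exp(5*x). Substituting into the equation and dividing by exp(5*x) gives A = 3/37, so w_p = 3*exp(5*x)/37.
General solution: w = 3*exp(5*x)/37 + C1*cos(x)*exp(-x) + C2*exp(-x)*sin(x).
Apply the initial conditions: w(0) = 3/37 + C1 = -5 and w'(0) = 15/37 + C2 - C1 = 3. Solving gives C1 = -188/37, C2 = -92/37.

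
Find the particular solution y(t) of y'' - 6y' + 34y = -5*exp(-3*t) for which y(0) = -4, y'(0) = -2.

y = -5*exp(-3*t)/61 - 239*cos(5*t)*exp(3*t)/61 + 116*exp(3*t)*sin(5*t)/61

Characteristic equation r² - 6r + 34 = 0 has discriminant (-6)² - 4·(34) = -100 < 0, so r = 3 ± 5i.
Hence y_h = C1*cos(5*t)*exp(3*t) + C2*exp(3*t)*sin(5*t).
Try y_p = A*exp(-3*t). Substituting into the equation and dividing by exp(-3*t) gives A = -5/61, so y_p = -5*exp(-3*t)/61.
General solution: y = -5*exp(-3*t)/61 + C1*cos(5*t)*exp(3*t) + C2*exp(3*t)*sin(5*t).
Apply the initial conditions: y(0) = -5/61 + C1 = -4 and y'(0) = 15/61 + 3*C1 + 5*C2 = -2. Solving gives C1 = -239/61, C2 = 116/61.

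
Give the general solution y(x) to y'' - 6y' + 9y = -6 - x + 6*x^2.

Characteristic equation r² - 6r + 9 = 0 has discriminant (-6)² - 4·(9) = 0, so r = 3 is a repeated root.
Hence y_h = (C1 + C2*x)*exp(3*x).
For the particular solution try y_p = A0 + A1*x + A2*x^2. Substituting and matching coefficients of each power of x gives A0 = -8/27, A1 = 7/9, A2 = 2/3, so y_p = -8/27 + 2*x^2/3 + 7*x/9.

y = -8/27 + 2*x**2/3 + 7*x/9 + C1*exp(3*x) + C2*x*exp(3*x)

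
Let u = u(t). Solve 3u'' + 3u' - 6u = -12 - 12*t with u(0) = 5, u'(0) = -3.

Divide through by 3: u'' + u' - 2u = -4 - 4*t.
Characteristic equation r² + r - 2 = 0 factors as (r - 1)(r + 2) = 0, so r = 1, -2.
Hence u_h = C1*exp(t) + C2*exp(-2*t).
For the particular solution try u_p = A0 + A1*t. Substituting and matching coefficients of each power of t gives A0 = 3, A1 = 2, so u_p = 3 + 2*t.
General solution: u = 3 + 2*t + C1*exp(t) + C2*exp(-2*t).
Apply the initial conditions: u(0) = 3 + C1 + C2 = 5 and u'(0) = 2 + C1 - 2*C2 = -3. Solving gives C1 = -1/3, C2 = 7/3.

u = 3 + 2*t - exp(t)/3 + 7*exp(-2*t)/3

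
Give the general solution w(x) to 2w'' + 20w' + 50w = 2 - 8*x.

w = 13/125 - 4*x/25 + C1*exp(-5*x) + C2*x*exp(-5*x)

Divide through by 2: w'' + 10w' + 25w = 1 - 4*x.
Characteristic equation r² + 10r + 25 = 0 has discriminant (10)² - 4·(25) = 0, so r = -5 is a repeated root.
Hence w_h = (C1 + C2*x)*exp(-5*x).
For the particular solution try w_p = A0 + A1*x. Substituting and matching coefficients of each power of x gives A0 = 13/125, A1 = -4/25, so w_p = 13/125 - 4*x/25.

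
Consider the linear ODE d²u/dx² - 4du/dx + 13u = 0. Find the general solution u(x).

Characteristic equation r² - 4r + 13 = 0 has discriminant (-4)² - 4·(13) = -36 < 0, so r = 2 ± 3i.
Hence u_h = C1*cos(3*x)*exp(2*x) + C2*exp(2*x)*sin(3*x).

u = C1*cos(3*x)*exp(2*x) + C2*exp(2*x)*sin(3*x)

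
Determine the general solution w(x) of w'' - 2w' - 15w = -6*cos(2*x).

Characteristic equation r² - 2r - 15 = 0 factors as (r + 3)(r - 5) = 0, so r = -3, 5.
Hence w_h = C1*exp(-3*x) + C2*exp(5*x).
Try w_p = A*cos(2*x) + B*sin(2*x). Substituting and equating the coefficients of cos(2x) and sin(2x) gives A = 114/377, B = 24/377, so w_p = 24*sin(2*x)/377 + 114*cos(2*x)/377.

w = 24*sin(2*x)/377 + 114*cos(2*x)/377 + C1*exp(-3*x) + C2*exp(5*x)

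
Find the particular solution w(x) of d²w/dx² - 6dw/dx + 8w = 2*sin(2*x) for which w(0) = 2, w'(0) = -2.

Characteristic equation r² - 6r + 8 = 0 factors as (r - 2)(r - 4) = 0, so r = 2, 4.
Hence w_h = C1*exp(2*x) + C2*exp(4*x).
Try w_p = A*cos(2*x) + B*sin(2*x). Substituting and equating the coefficients of cos(2x) and sin(2x) gives A = 3/20, B = 1/20, so w_p = sin(2*x)/20 + 3*cos(2*x)/20.
General solution: w = sin(2*x)/20 + 3*cos(2*x)/20 + C1*exp(2*x) + C2*exp(4*x).
Apply the initial conditions: w(0) = 3/20 + C1 + C2 = 2 and w'(0) = 1/10 + 2*C1 + 4*C2 = -2. Solving gives C1 = 19/4, C2 = -29/10.

w = -29*exp(4*x)/10 + sin(2*x)/20 + 3*cos(2*x)/20 + 19*exp(2*x)/4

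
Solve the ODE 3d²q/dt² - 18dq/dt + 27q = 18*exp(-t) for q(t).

Divide through by 3: q'' - 6q' + 9q = 6*exp(-t).
Characteristic equation r² - 6r + 9 = 0 has discriminant (-6)² - 4·(9) = 0, so r = 3 is a repeated root.
Hence q_h = (C1 + C2*t)*exp(3*t).
Try q_p = A*exp(-t). Substituting into the equation and dividing by exp(-t) gives A = 3/8, so q_p = 3*exp(-t)/8.

q = 3*exp(-t)/8 + C1*exp(3*t) + C2*t*exp(3*t)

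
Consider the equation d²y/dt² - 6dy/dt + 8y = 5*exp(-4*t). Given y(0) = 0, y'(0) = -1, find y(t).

y = -3*exp(4*t)/16 + exp(2*t)/12 + 5*exp(-4*t)/48

Characteristic equation r² - 6r + 8 = 0 factors as (r - 2)(r - 4) = 0, so r = 2, 4.
Hence y_h = C1*exp(2*t) + C2*exp(4*t).
Try y_p = A*exp(-4*t). Substituting into the equation and dividing by exp(-4*t) gives A = 5/48, so y_p = 5*exp(-4*t)/48.
General solution: y = 5*exp(-4*t)/48 + C1*exp(2*t) + C2*exp(4*t).
Apply the initial conditions: y(0) = 5/48 + C1 + C2 = 0 and y'(0) = -5/12 + 2*C1 + 4*C2 = -1. Solving gives C1 = 1/12, C2 = -3/16.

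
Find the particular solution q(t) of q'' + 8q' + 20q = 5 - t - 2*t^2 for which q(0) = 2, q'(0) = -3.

Characteristic equation r² + 8r + 20 = 0 has discriminant (8)² - 4·(20) = -16 < 0, so r = -4 ± 2i.
Hence q_h = C1*cos(2*t)*exp(-4*t) + C2*exp(-4*t)*sin(2*t).
For the particular solution try q_p = A0 + A1*t + A2*t^2. Substituting and matching coefficients of each power of t gives A0 = 31/125, A1 = 3/100, A2 = -1/10, so q_p = 31/125 - t^2/10 + 3*t/100.
General solution: q = 31/125 - t^2/10 + 3*t/100 + C1*cos(2*t)*exp(-4*t) + C2*exp(-4*t)*sin(2*t).
Apply the initial conditions: q(0) = 31/125 + C1 = 2 and q'(0) = 3/100 - 4*C1 + 2*C2 = -3. Solving gives C1 = 219/125, C2 = 1989/1000.

q = 31/125 - t**2/10 + 3*t/100 + 219*cos(2*t)*exp(-4*t)/125 + 1989*exp(-4*t)*sin(2*t)/1000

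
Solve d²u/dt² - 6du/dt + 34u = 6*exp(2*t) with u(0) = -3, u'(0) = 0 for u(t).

u = 3*exp(2*t)/13 - 42*cos(5*t)*exp(3*t)/13 + 24*exp(3*t)*sin(5*t)/13

Characteristic equation r² - 6r + 34 = 0 has discriminant (-6)² - 4·(34) = -100 < 0, so r = 3 ± 5i.
Hence u_h = C1*cos(5*t)*exp(3*t) + C2*exp(3*t)*sin(5*t).
Try u_p = A*exp(2*t). Substituting into the equation and dividing by exp(2*t) gives A = 3/13, so u_p = 3*exp(2*t)/13.
General solution: u = 3*exp(2*t)/13 + C1*cos(5*t)*exp(3*t) + C2*exp(3*t)*sin(5*t).
Apply the initial conditions: u(0) = 3/13 + C1 = -3 and u'(0) = 6/13 + 3*C1 + 5*C2 = 0. Solving gives C1 = -42/13, C2 = 24/13.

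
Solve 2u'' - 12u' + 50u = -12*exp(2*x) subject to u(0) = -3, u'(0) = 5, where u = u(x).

u = -6*exp(2*x)/17 - 45*cos(4*x)*exp(3*x)/17 + 58*exp(3*x)*sin(4*x)/17

Divide through by 2: u'' - 6u' + 25u = -6*exp(2*x).
Characteristic equation r² - 6r + 25 = 0 has discriminant (-6)² - 4·(25) = -64 < 0, so r = 3 ± 4i.
Hence u_h = C1*cos(4*x)*exp(3*x) + C2*exp(3*x)*sin(4*x).
Try u_p = A*exp(2*x). Substituting into the equation and dividing by exp(2*x) gives A = -6/17, so u_p = -6*exp(2*x)/17.
General solution: u = -6*exp(2*x)/17 + C1*cos(4*x)*exp(3*x) + C2*exp(3*x)*sin(4*x).
Apply the initial conditions: u(0) = -6/17 + C1 = -3 and u'(0) = -12/17 + 3*C1 + 4*C2 = 5. Solving gives C1 = -45/17, C2 = 58/17.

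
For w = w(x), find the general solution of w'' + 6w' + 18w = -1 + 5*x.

Characteristic equation r² + 6r + 18 = 0 has discriminant (6)² - 4·(18) = -36 < 0, so r = -3 ± 3i.
Hence w_h = C1*cos(3*x)*exp(-3*x) + C2*exp(-3*x)*sin(3*x).
For the particular solution try w_p = A0 + A1*x. Substituting and matching coefficients of each power of x gives A0 = -4/27, A1 = 5/18, so w_p = -4/27 + 5*x/18.

w = -4/27 + 5*x/18 + C1*cos(3*x)*exp(-3*x) + C2*exp(-3*x)*sin(3*x)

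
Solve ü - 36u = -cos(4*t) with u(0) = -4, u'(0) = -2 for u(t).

Characteristic equation r² - 36 = 0 factors as (r - 6)(r + 6) = 0, so r = 6, -6.
Hence u_h = C1*exp(6*t) + C2*exp(-6*t).
Try u_p = A*cos(4*t) + B*sin(4*t). Substituting and equating the coefficients of cos(4t) and sin(4t) gives A = 1/52, B = 0, so u_p = cos(4*t)/52.
General solution: u = cos(4*t)/52 + C1*exp(6*t) + C2*exp(-6*t).
Apply the initial conditions: u(0) = 1/52 + C1 + C2 = -4 and u'(0) = -6*C2 + 6*C1 = -2. Solving gives C1 = -679/312, C2 = -575/312.

u = -679*exp(6*t)/312 - 575*exp(-6*t)/312 + cos(4*t)/52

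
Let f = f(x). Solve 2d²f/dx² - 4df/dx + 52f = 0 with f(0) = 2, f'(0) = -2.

f = 2*cos(5*x)*exp(x) - 4*exp(x)*sin(5*x)/5

Divide through by 2: f'' - 2f' + 26f = 0.
Characteristic equation r² - 2r + 26 = 0 has discriminant (-2)² - 4·(26) = -100 < 0, so r = 1 ± 5i.
Hence f_h = C1*cos(5*x)*exp(x) + C2*exp(x)*sin(5*x).
Apply the initial conditions: f(0) = C1 = 2 and f'(0) = C1 + 5*C2 = -2. Solving gives C1 = 2, C2 = -4/5.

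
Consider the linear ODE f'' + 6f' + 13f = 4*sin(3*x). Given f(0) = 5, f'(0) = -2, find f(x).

f = -18*cos(3*x)/85 + 4*sin(3*x)/85 + 443*cos(2*x)*exp(-3*x)/85 + 1147*exp(-3*x)*sin(2*x)/170

Characteristic equation r² + 6r + 13 = 0 has discriminant (6)² - 4·(13) = -16 < 0, so r = -3 ± 2i.
Hence f_h = C1*cos(2*x)*exp(-3*x) + C2*exp(-3*x)*sin(2*x).
Try f_p = A*cos(3*x) + B*sin(3*x). Substituting and equating the coefficients of cos(3x) and sin(3x) gives A = -18/85, B = 4/85, so f_p = -18*cos(3*x)/85 + 4*sin(3*x)/85.
General solution: f = -18*cos(3*x)/85 + 4*sin(3*x)/85 + C1*cos(2*x)*exp(-3*x) + C2*exp(-3*x)*sin(2*x).
Apply the initial conditions: f(0) = -18/85 + C1 = 5 and f'(0) = 12/85 - 3*C1 + 2*C2 = -2. Solving gives C1 = 443/85, C2 = 1147/170.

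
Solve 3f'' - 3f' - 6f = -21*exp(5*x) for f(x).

Divide through by 3: f'' - f' - 2f = -7*exp(5*x).
Characteristic equation r² - r - 2 = 0 factors as (r + 1)(r - 2) = 0, so r = -1, 2.
Hence f_h = C1*exp(-x) + C2*exp(2*x).
Try f_p = A*exp(5*x). Substituting into the equation and dividing by exp(5*x) gives A = -7/18, so f_p = -7*exp(5*x)/18.

f = -7*exp(5*x)/18 + C1*exp(-x) + C2*exp(2*x)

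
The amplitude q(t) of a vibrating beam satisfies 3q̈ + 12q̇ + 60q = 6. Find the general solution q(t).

Divide through by 3: q'' + 4q' + 20q = 2.
Characteristic equation r² + 4r + 20 = 0 has discriminant (4)² - 4·(20) = -64 < 0, so r = -2 ± 4i.
Hence q_h = C1*cos(4*t)*exp(-2*t) + C2*exp(-2*t)*sin(4*t).
For the particular solution try q_p = A0. Substituting and matching coefficients of each power of t gives A0 = 1/10, so q_p = 1/10.

q = 1/10 + C1*cos(4*t)*exp(-2*t) + C2*exp(-2*t)*sin(4*t)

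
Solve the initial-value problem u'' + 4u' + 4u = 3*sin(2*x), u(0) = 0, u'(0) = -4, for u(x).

Characteristic equation r² + 4r + 4 = 0 has discriminant (4)² - 4·(4) = 0, so r = -2 is a repeated root.
Hence u_h = (C1 + C2*x)*exp(-2*x).
Try u_p = A*cos(2*x) + B*sin(2*x). Substituting and equating the coefficients of cos(2x) and sin(2x) gives A = -3/8, B = 0, so u_p = -3*cos(2*x)/8.
General solution: u = -3*cos(2*x)/8 + C1*exp(-2*x) + C2*x*exp(-2*x).
Apply the initial conditions: u(0) = -3/8 + C1 = 0 and u'(0) = C2 - 2*C1 = -4. Solving gives C1 = 3/8, C2 = -13/4.

u = -3*cos(2*x)/8 + 3*exp(-2*x)/8 - 13*x*exp(-2*x)/4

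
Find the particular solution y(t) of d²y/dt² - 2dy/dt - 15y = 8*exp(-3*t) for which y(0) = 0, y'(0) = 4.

y = -5*exp(-3*t)/8 + 5*exp(5*t)/8 - t*exp(-3*t)

Characteristic equation r² - 2r - 15 = 0 factors as (r + 3)(r - 5) = 0, so r = -3, 5.
Hence y_h = C1*exp(-3*t) + C2*exp(5*t).
Since exp(-3*t) solves the homogeneous equation (r = -3 is a root of multiplicity 1), multiply the trial by t. Try y_p = A*t*exp(-3*t). Substituting into the equation and dividing by exp(-3*t) gives A = -1, so y_p = -t*exp(-3*t).
General solution: y = C1*exp(-3*t) + C2*exp(5*t) - t*exp(-3*t).
Apply the initial conditions: y(0) = C1 + C2 = 0 and y'(0) = -1 - 3*C1 + 5*C2 = 4. Solving gives C1 = -5/8, C2 = 5/8.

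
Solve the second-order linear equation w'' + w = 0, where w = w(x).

w = C1*cos(x) + C2*sin(x)

Characteristic equation r² + 1 = 0 has discriminant (0)² - 4·(1) = -4 < 0, so r = ± i.
Hence w_h = C1*cos(x) + C2*sin(x).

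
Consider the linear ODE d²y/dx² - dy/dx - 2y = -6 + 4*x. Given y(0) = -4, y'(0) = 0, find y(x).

y = 4 - 6*exp(-x) - 2*x - 2*exp(2*x)

Characteristic equation r² - r - 2 = 0 factors as (r + 1)(r - 2) = 0, so r = -1, 2.
Hence y_h = C1*exp(-x) + C2*exp(2*x).
For the particular solution try y_p = A0 + A1*x. Substituting and matching coefficients of each power of x gives A0 = 4, A1 = -2, so y_p = 4 - 2*x.
General solution: y = 4 - 2*x + C1*exp(-x) + C2*exp(2*x).
Apply the initial conditions: y(0) = 4 + C1 + C2 = -4 and y'(0) = -2 - C1 + 2*C2 = 0. Solving gives C1 = -6, C2 = -2.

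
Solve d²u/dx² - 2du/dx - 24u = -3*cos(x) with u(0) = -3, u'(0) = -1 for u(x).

Characteristic equation r² - 2r - 24 = 0 factors as (r + 4)(r - 6) = 0, so r = -4, 6.
Hence u_h = C1*exp(-4*x) + C2*exp(6*x).
Try u_p = A*cos(x) + B*sin(x). Substituting and equating the coefficients of cos(x) and sin(x) gives A = 75/629, B = 6/629, so u_p = 6*sin(x)/629 + 75*cos(x)/629.
General solution: u = 6*sin(x)/629 + 75*cos(x)/629 + C1*exp(-4*x) + C2*exp(6*x).
Apply the initial conditions: u(0) = 75/629 + C1 + C2 = -3 and u'(0) = 6/629 - 4*C1 + 6*C2 = -1. Solving gives C1 = -301/170, C2 = -499/370.

u = -499*exp(6*x)/370 - 301*exp(-4*x)/170 + 6*sin(x)/629 + 75*cos(x)/629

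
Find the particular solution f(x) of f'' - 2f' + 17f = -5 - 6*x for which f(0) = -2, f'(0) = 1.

Characteristic equation r² - 2r + 17 = 0 has discriminant (-2)² - 4·(17) = -64 < 0, so r = 1 ± 4i.
Hence f_h = C1*cos(4*x)*exp(x) + C2*exp(x)*sin(4*x).
For the particular solution try f_p = A0 + A1*x. Substituting and matching coefficients of each power of x gives A0 = -97/289, A1 = -6/17, so f_p = -97/289 - 6*x/17.
General solution: f = -97/289 - 6*x/17 + C1*cos(4*x)*exp(x) + C2*exp(x)*sin(4*x).
Apply the initial conditions: f(0) = -97/289 + C1 = -2 and f'(0) = -6/17 + C1 + 4*C2 = 1. Solving gives C1 = -481/289, C2 = 218/289.

f = -97/289 - 6*x/17 - 481*cos(4*x)*exp(x)/289 + 218*exp(x)*sin(4*x)/289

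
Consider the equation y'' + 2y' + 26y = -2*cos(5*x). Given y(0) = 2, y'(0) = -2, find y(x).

Characteristic equation r² + 2r + 26 = 0 has discriminant (2)² - 4·(26) = -100 < 0, so r = -1 ± 5i.
Hence y_h = C1*cos(5*x)*exp(-x) + C2*exp(-x)*sin(5*x).
Try y_p = A*cos(5*x) + B*sin(5*x). Substituting and equating the coefficients of cos(5x) and sin(5x) gives A = -2/101, B = -20/101, so y_p = -20*sin(5*x)/101 - 2*cos(5*x)/101.
General solution: y = -20*sin(5*x)/101 - 2*cos(5*x)/101 + C1*cos(5*x)*exp(-x) + C2*exp(-x)*sin(5*x).
Apply the initial conditions: y(0) = -2/101 + C1 = 2 and y'(0) = -100/101 - C1 + 5*C2 = -2. Solving gives C1 = 204/101, C2 = 102/505.

y = -20*sin(5*x)/101 - 2*cos(5*x)/101 + 102*exp(-x)*sin(5*x)/505 + 204*cos(5*x)*exp(-x)/101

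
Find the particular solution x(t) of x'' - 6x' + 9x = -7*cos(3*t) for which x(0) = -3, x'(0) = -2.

x = -3*exp(3*t) + 7*sin(3*t)/18 + 35*t*exp(3*t)/6

Characteristic equation r² - 6r + 9 = 0 has discriminant (-6)² - 4·(9) = 0, so r = 3 is a repeated root.
Hence x_h = (C1 + C2*t)*exp(3*t).
Try x_p = A*cos(3*t) + B*sin(3*t). Substituting and equating the coefficients of cos(3t) and sin(3t) gives A = 0, B = 7/18, so x_p = 7*sin(3*t)/18.
General solution: x = 7*sin(3*t)/18 + C1*exp(3*t) + C2*t*exp(3*t).
Apply the initial conditions: x(0) = C1 = -3 and x'(0) = 7/6 + C2 + 3*C1 = -2. Solving gives C1 = -3, C2 = 35/6.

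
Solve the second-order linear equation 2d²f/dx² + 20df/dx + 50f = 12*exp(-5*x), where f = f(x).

f = C1*exp(-5*x) + 3*x**2*exp(-5*x) + C2*x*exp(-5*x)

Divide through by 2: f'' + 10f' + 25f = 6*exp(-5*x).
Characteristic equation r² + 10r + 25 = 0 has discriminant (10)² - 4·(25) = 0, so r = -5 is a repeated root.
Hence f_h = (C1 + C2*x)*exp(-5*x).
Since exp(-5*x) solves the homogeneous equation (r = -5 is a root of multiplicity 2), multiply the trial by x^2. Try f_p = A*x^2*exp(-5*x). Substituting into the equation and dividing by exp(-5*x) gives A = 3, so f_p = 3*x^2*exp(-5*x).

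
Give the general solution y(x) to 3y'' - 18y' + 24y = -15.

Divide through by 3: y'' - 6y' + 8y = -5.
Characteristic equation r² - 6r + 8 = 0 factors as (r - 4)(r - 2) = 0, so r = 4, 2.
Hence y_h = C1*exp(4*x) + C2*exp(2*x).
For the particular solution try y_p = A0. Substituting and matching coefficients of each power of x gives A0 = -5/8, so y_p = -5/8.

y = -5/8 + C1*exp(4*x) + C2*exp(2*x)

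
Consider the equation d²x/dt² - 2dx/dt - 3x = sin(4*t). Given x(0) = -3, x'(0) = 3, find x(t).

Characteristic equation r² - 2r - 3 = 0 factors as (r + 1)(r - 3) = 0, so r = -1, 3.
Hence x_h = C1*exp(-t) + C2*exp(3*t).
Try x_p = A*cos(4*t) + B*sin(4*t). Substituting and equating the coefficients of cos(4t) and sin(4t) gives A = 8/425, B = -19/425, so x_p = -19*sin(4*t)/425 + 8*cos(4*t)/425.
General solution: x = -19*sin(4*t)/425 + 8*cos(4*t)/425 + C1*exp(-t) + C2*exp(3*t).
Apply the initial conditions: x(0) = 8/425 + C1 + C2 = -3 and x'(0) = -76/425 - C1 + 3*C2 = 3. Solving gives C1 = -52/17, C2 = 1/25.

x = -52*exp(-t)/17 - 19*sin(4*t)/425 + exp(3*t)/25 + 8*cos(4*t)/425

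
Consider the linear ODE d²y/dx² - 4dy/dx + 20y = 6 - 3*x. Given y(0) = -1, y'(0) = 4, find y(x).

Characteristic equation r² - 4r + 20 = 0 has discriminant (-4)² - 4·(20) = -64 < 0, so r = 2 ± 4i.
Hence y_h = C1*cos(4*x)*exp(2*x) + C2*exp(2*x)*sin(4*x).
For the particular solution try y_p = A0 + A1*x. Substituting and matching coefficients of each power of x gives A0 = 27/100, A1 = -3/20, so y_p = 27/100 - 3*x/20.
General solution: y = 27/100 - 3*x/20 + C1*cos(4*x)*exp(2*x) + C2*exp(2*x)*sin(4*x).
Apply the initial conditions: y(0) = 27/100 + C1 = -1 and y'(0) = -3/20 + 2*C1 + 4*C2 = 4. Solving gives C1 = -127/100, C2 = 669/400.

y = 27/100 - 3*x/20 - 127*cos(4*x)*exp(2*x)/100 + 669*exp(2*x)*sin(4*x)/400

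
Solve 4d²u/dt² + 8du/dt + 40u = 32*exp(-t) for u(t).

u = 8*exp(-t)/9 + C1*cos(3*t)*exp(-t) + C2*exp(-t)*sin(3*t)

Divide through by 4: u'' + 2u' + 10u = 8*exp(-t).
Characteristic equation r² + 2r + 10 = 0 has discriminant (2)² - 4·(10) = -36 < 0, so r = -1 ± 3i.
Hence u_h = C1*cos(3*t)*exp(-t) + C2*exp(-t)*sin(3*t).
Try u_p = A*exp(-t). Substituting into the equation and dividing by exp(-t) gives A = 8/9, so u_p = 8*exp(-t)/9.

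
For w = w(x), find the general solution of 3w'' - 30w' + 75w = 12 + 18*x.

w = 32/125 + 6*x/25 + C1*exp(5*x) + C2*x*exp(5*x)

Divide through by 3: w'' - 10w' + 25w = 4 + 6*x.
Characteristic equation r² - 10r + 25 = 0 has discriminant (-10)² - 4·(25) = 0, so r = 5 is a repeated root.
Hence w_h = (C1 + C2*x)*exp(5*x).
For the particular solution try w_p = A0 + A1*x. Substituting and matching coefficients of each power of x gives A0 = 32/125, A1 = 6/25, so w_p = 32/125 + 6*x/25.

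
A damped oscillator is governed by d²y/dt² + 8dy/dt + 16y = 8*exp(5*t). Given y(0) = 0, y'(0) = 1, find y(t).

y = -8*exp(-4*t)/81 + 8*exp(5*t)/81 + t*exp(-4*t)/9

Characteristic equation r² + 8r + 16 = 0 has discriminant (8)² - 4·(16) = 0, so r = -4 is a repeated root.
Hence y_h = (C1 + C2*t)*exp(-4*t).
Try y_p = A*exp(5*t). Substituting into the equation and dividing by exp(5*t) gives A = 8/81, so y_p = 8*exp(5*t)/81.
General solution: y = 8*exp(5*t)/81 + C1*exp(-4*t) + C2*t*exp(-4*t).
Apply the initial conditions: y(0) = 8/81 + C1 = 0 and y'(0) = 40/81 + C2 - 4*C1 = 1. Solving gives C1 = -8/81, C2 = 1/9.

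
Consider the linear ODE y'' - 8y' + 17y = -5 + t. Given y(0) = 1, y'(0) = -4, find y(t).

Characteristic equation r² - 8r + 17 = 0 has discriminant (-8)² - 4·(17) = -4 < 0, so r = 4 ± i.
Hence y_h = C1*cos(t)*exp(4*t) + C2*exp(4*t)*sin(t).
For the particular solution try y_p = A0 + A1*t. Substituting and matching coefficients of each power of t gives A0 = -77/289, A1 = 1/17, so y_p = -77/289 + t/17.
General solution: y = -77/289 + t/17 + C1*cos(t)*exp(4*t) + C2*exp(4*t)*sin(t).
Apply the initial conditions: y(0) = -77/289 + C1 = 1 and y'(0) = 1/17 + C2 + 4*C1 = -4. Solving gives C1 = 366/289, C2 = -2637/289.

y = -77/289 + t/17 - 2637*exp(4*t)*sin(t)/289 + 366*cos(t)*exp(4*t)/289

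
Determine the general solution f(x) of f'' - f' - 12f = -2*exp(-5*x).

Characteristic equation r² - r - 12 = 0 factors as (r - 4)(r + 3) = 0, so r = 4, -3.
Hence f_h = C1*exp(4*x) + C2*exp(-3*x).
Try f_p = A*exp(-5*x). Substituting into the equation and dividing by exp(-5*x) gives A = -1/9, so f_p = -exp(-5*x)/9.

f = -exp(-5*x)/9 + C1*exp(4*x) + C2*exp(-3*x)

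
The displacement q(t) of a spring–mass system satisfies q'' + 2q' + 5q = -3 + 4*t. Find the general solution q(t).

q = -23/25 + 4*t/5 + C1*cos(2*t)*exp(-t) + C2*exp(-t)*sin(2*t)

Characteristic equation r² + 2r + 5 = 0 has discriminant (2)² - 4·(5) = -16 < 0, so r = -1 ± 2i.
Hence q_h = C1*cos(2*t)*exp(-t) + C2*exp(-t)*sin(2*t).
For the particular solution try q_p = A0 + A1*t. Substituting and matching coefficients of each power of t gives A0 = -23/25, A1 = 4/5, so q_p = -23/25 + 4*t/5.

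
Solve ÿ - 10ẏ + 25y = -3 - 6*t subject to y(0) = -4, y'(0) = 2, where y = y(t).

Characteristic equation r² - 10r + 25 = 0 has discriminant (-10)² - 4·(25) = 0, so r = 5 is a repeated root.
Hence y_h = (C1 + C2*t)*exp(5*t).
For the particular solution try y_p = A0 + A1*t. Substituting and matching coefficients of each power of t gives A0 = -27/125, A1 = -6/25, so y_p = -27/125 - 6*t/25.
General solution: y = -27/125 - 6*t/25 + C1*exp(5*t) + C2*t*exp(5*t).
Apply the initial conditions: y(0) = -27/125 + C1 = -4 and y'(0) = -6/25 + C2 + 5*C1 = 2. Solving gives C1 = -473/125, C2 = 529/25.

y = -27/125 - 473*exp(5*t)/125 - 6*t/25 + 529*t*exp(5*t)/25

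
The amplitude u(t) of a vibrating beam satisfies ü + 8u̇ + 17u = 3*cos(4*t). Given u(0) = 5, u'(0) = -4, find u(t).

u = 3*cos(4*t)/1025 + 96*sin(4*t)/1025 + 5122*cos(t)*exp(-4*t)/1025 + 16004*exp(-4*t)*sin(t)/1025

Characteristic equation r² + 8r + 17 = 0 has discriminant (8)² - 4·(17) = -4 < 0, so r = -4 ± i.
Hence u_h = C1*cos(t)*exp(-4*t) + C2*exp(-4*t)*sin(t).
Try u_p = A*cos(4*t) + B*sin(4*t). Substituting and equating the coefficients of cos(4t) and sin(4t) gives A = 3/1025, B = 96/1025, so u_p = 3*cos(4*t)/1025 + 96*sin(4*t)/1025.
General solution: u = 3*cos(4*t)/1025 + 96*sin(4*t)/1025 + C1*cos(t)*exp(-4*t) + C2*exp(-4*t)*sin(t).
Apply the initial conditions: u(0) = 3/1025 + C1 = 5 and u'(0) = 384/1025 + C2 - 4*C1 = -4. Solving gives C1 = 5122/1025, C2 = 16004/1025.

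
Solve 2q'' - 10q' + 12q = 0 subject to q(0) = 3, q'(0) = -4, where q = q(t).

Divide through by 2: q'' - 5q' + 6q = 0.
Characteristic equation r² - 5r + 6 = 0 factors as (r - 3)(r - 2) = 0, so r = 3, 2.
Hence q_h = C1*exp(3*t) + C2*exp(2*t).
Apply the initial conditions: q(0) = C1 + C2 = 3 and q'(0) = 2*C2 + 3*C1 = -4. Solving gives C1 = -10, C2 = 13.

q = -10*exp(3*t) + 13*exp(2*t)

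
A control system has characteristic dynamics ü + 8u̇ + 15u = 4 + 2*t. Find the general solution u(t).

u = 44/225 + 2*t/15 + C1*exp(-3*t) + C2*exp(-5*t)

Characteristic equation r² + 8r + 15 = 0 factors as (r + 3)(r + 5) = 0, so r = -3, -5.
Hence u_h = C1*exp(-3*t) + C2*exp(-5*t).
For the particular solution try u_p = A0 + A1*t. Substituting and matching coefficients of each power of t gives A0 = 44/225, A1 = 2/15, so u_p = 44/225 + 2*t/15.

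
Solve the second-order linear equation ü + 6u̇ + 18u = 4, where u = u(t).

Characteristic equation r² + 6r + 18 = 0 has discriminant (6)² - 4·(18) = -36 < 0, so r = -3 ± 3i.
Hence u_h = C1*cos(3*t)*exp(-3*t) + C2*exp(-3*t)*sin(3*t).
For the particular solution try u_p = A0. Substituting and matching coefficients of each power of t gives A0 = 2/9, so u_p = 2/9.

u = 2/9 + C1*cos(3*t)*exp(-3*t) + C2*exp(-3*t)*sin(3*t)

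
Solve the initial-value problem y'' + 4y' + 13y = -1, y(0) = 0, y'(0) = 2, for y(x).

Characteristic equation r² + 4r + 13 = 0 has discriminant (4)² - 4·(13) = -36 < 0, so r = -2 ± 3i.
Hence y_h = C1*cos(3*x)*exp(-2*x) + C2*exp(-2*x)*sin(3*x).
For the particular solution try y_p = A0. Substituting and matching coefficients of each power of x gives A0 = -1/13, so y_p = -1/13.
General solution: y = -1/13 + C1*cos(3*x)*exp(-2*x) + C2*exp(-2*x)*sin(3*x).
Apply the initial conditions: y(0) = -1/13 + C1 = 0 and y'(0) = -2*C1 + 3*C2 = 2. Solving gives C1 = 1/13, C2 = 28/39.

y = -1/13 + cos(3*x)*exp(-2*x)/13 + 28*exp(-2*x)*sin(3*x)/39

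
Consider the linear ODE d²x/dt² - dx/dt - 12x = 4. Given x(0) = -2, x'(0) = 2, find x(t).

Characteristic equation r² - r - 12 = 0 factors as (r - 4)(r + 3) = 0, so r = 4, -3.
Hence x_h = C1*exp(4*t) + C2*exp(-3*t).
For the particular solution try x_p = A0. Substituting and matching coefficients of each power of t gives A0 = -1/3, so x_p = -1/3.
General solution: x = -1/3 + C1*exp(4*t) + C2*exp(-3*t).
Apply the initial conditions: x(0) = -1/3 + C1 + C2 = -2 and x'(0) = -3*C2 + 4*C1 = 2. Solving gives C1 = -3/7, C2 = -26/21.

x = -1/3 - 26*exp(-3*t)/21 - 3*exp(4*t)/7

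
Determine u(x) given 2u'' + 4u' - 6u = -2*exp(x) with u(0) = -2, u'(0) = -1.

u = -27*exp(x)/16 - 5*exp(-3*x)/16 - x*exp(x)/4

Divide through by 2: u'' + 2u' - 3u = -exp(x).
Characteristic equation r² + 2r - 3 = 0 factors as (r - 1)(r + 3) = 0, so r = 1, -3.
Hence u_h = C1*exp(x) + C2*exp(-3*x).
Since exp(x) solves the homogeneous equation (r = 1 is a root of multiplicity 1), multiply the trial by x. Try u_p = A*x*exp(x). Substituting into the equation and dividing by exp(x) gives A = -1/4, so u_p = -x*exp(x)/4.
General solution: u = C1*exp(x) + C2*exp(-3*x) - x*exp(x)/4.
Apply the initial conditions: u(0) = C1 + C2 = -2 and u'(0) = -1/4 + C1 - 3*C2 = -1. Solving gives C1 = -27/16, C2 = -5/16.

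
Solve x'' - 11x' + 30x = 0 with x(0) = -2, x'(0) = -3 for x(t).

x = -9*exp(5*t) + 7*exp(6*t)

Characteristic equation r² - 11r + 30 = 0 factors as (r - 5)(r - 6) = 0, so r = 5, 6.
Hence x_h = C1*exp(5*t) + C2*exp(6*t).
Apply the initial conditions: x(0) = C1 + C2 = -2 and x'(0) = 5*C1 + 6*C2 = -3. Solving gives C1 = -9, C2 = 7.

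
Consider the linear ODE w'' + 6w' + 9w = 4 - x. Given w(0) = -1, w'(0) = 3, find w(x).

w = 14/27 - 41*exp(-3*x)/27 - x/9 - 13*x*exp(-3*x)/9

Characteristic equation r² + 6r + 9 = 0 has discriminant (6)² - 4·(9) = 0, so r = -3 is a repeated root.
Hence w_h = (C1 + C2*x)*exp(-3*x).
For the particular solution try w_p = A0 + A1*x. Substituting and matching coefficients of each power of x gives A0 = 14/27, A1 = -1/9, so w_p = 14/27 - x/9.
General solution: w = 14/27 - x/9 + C1*exp(-3*x) + C2*x*exp(-3*x).
Apply the initial conditions: w(0) = 14/27 + C1 = -1 and w'(0) = -1/9 + C2 - 3*C1 = 3. Solving gives C1 = -41/27, C2 = -13/9.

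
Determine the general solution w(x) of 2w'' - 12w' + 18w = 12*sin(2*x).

Divide through by 2: w'' - 6w' + 9w = 6*sin(2*x).
Characteristic equation r² - 6r + 9 = 0 has discriminant (-6)² - 4·(9) = 0, so r = 3 is a repeated root.
Hence w_h = (C1 + C2*x)*exp(3*x).
Try w_p = A*cos(2*x) + B*sin(2*x). Substituting and equating the coefficients of cos(2x) and sin(2x) gives A = 72/169, B = 30/169, so w_p = 30*sin(2*x)/169 + 72*cos(2*x)/169.

w = 30*sin(2*x)/169 + 72*cos(2*x)/169 + C1*exp(3*x) + C2*x*exp(3*x)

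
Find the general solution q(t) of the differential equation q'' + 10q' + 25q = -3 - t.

Characteristic equation r² + 10r + 25 = 0 has discriminant (10)² - 4·(25) = 0, so r = -5 is a repeated root.
Hence q_h = (C1 + C2*t)*exp(-5*t).
For the particular solution try q_p = A0 + A1*t. Substituting and matching coefficients of each power of t gives A0 = -13/125, A1 = -1/25, so q_p = -13/125 - t/25.

q = -13/125 - t/25 + C1*exp(-5*t) + C2*t*exp(-5*t)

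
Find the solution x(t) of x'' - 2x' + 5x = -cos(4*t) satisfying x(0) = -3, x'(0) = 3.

Characteristic equation r² - 2r + 5 = 0 has discriminant (-2)² - 4·(5) = -16 < 0, so r = 1 ± 2i.
Hence x_h = C1*cos(2*t)*exp(t) + C2*exp(t)*sin(2*t).
Try x_p = A*cos(4*t) + B*sin(4*t). Substituting and equating the coefficients of cos(4t) and sin(4t) gives A = 11/185, B = 8/185, so x_p = 8*sin(4*t)/185 + 11*cos(4*t)/185.
General solution: x = 8*sin(4*t)/185 + 11*cos(4*t)/185 + C1*cos(2*t)*exp(t) + C2*exp(t)*sin(2*t).
Apply the initial conditions: x(0) = 11/185 + C1 = -3 and x'(0) = 32/185 + C1 + 2*C2 = 3. Solving gives C1 = -566/185, C2 = 1089/370.

x = 8*sin(4*t)/185 + 11*cos(4*t)/185 - 566*cos(2*t)*exp(t)/185 + 1089*exp(t)*sin(2*t)/370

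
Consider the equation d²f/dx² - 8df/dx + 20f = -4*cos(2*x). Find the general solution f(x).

Characteristic equation r² - 8r + 20 = 0 has discriminant (-8)² - 4·(20) = -16 < 0, so r = 4 ± 2i.
Hence f_h = C1*cos(2*x)*exp(4*x) + C2*exp(4*x)*sin(2*x).
Try f_p = A*cos(2*x) + B*sin(2*x). Substituting and equating the coefficients of cos(2x) and sin(2x) gives A = -1/8, B = 1/8, so f_p = -cos(2*x)/8 + sin(2*x)/8.

f = -cos(2*x)/8 + sin(2*x)/8 + C1*cos(2*x)*exp(4*x) + C2*exp(4*x)*sin(2*x)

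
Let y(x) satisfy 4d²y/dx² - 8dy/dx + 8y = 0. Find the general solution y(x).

Divide through by 4: y'' - 2y' + 2y = 0.
Characteristic equation r² - 2r + 2 = 0 has discriminant (-2)² - 4·(2) = -4 < 0, so r = 1 ± i.
Hence y_h = C1*cos(x)*exp(x) + C2*exp(x)*sin(x).

y = C1*cos(x)*exp(x) + C2*exp(x)*sin(x)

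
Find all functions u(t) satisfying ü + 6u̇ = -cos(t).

Characteristic equation r² + 6r = 0 factors as (r + 6)r = 0, so r = -6, 0.
Hence u_h = C1*exp(-6*t) + C2.
Try u_p = A*cos(t) + B*sin(t). Substituting and equating the coefficients of cos(t) and sin(t) gives A = 1/37, B = -6/37, so u_p = -6*sin(t)/37 + cos(t)/37.

u = C2 - 6*sin(t)/37 + cos(t)/37 + C1*exp(-6*t)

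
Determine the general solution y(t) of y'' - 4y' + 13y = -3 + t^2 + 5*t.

y = -241/2197 + t**2/13 + 73*t/169 + C1*cos(3*t)*exp(2*t) + C2*exp(2*t)*sin(3*t)

Characteristic equation r² - 4r + 13 = 0 has discriminant (-4)² - 4·(13) = -36 < 0, so r = 2 ± 3i.
Hence y_h = C1*cos(3*t)*exp(2*t) + C2*exp(2*t)*sin(3*t).
For the particular solution try y_p = A0 + A1*t + A2*t^2. Substituting and matching coefficients of each power of t gives A0 = -241/2197, A1 = 73/169, A2 = 1/13, so y_p = -241/2197 + t^2/13 + 73*t/169.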